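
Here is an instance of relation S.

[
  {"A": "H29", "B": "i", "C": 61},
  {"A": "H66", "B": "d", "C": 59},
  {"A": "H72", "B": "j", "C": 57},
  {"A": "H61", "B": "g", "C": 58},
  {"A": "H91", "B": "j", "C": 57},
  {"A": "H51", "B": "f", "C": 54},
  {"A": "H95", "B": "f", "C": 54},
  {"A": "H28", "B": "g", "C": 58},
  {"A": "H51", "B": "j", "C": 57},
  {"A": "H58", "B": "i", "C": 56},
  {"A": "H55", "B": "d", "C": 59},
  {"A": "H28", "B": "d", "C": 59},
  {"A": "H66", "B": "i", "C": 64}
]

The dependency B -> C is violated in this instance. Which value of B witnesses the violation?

B=i: 3 rows → C takes values {61, 56, 64} — violation
B=d: 3 rows → C = 59, 59, 59 ✓
B=j: 3 rows → C = 57, 57, 57 ✓
B=g: 2 rows → C = 58, 58 ✓
B=f: 2 rows → C = 54, 54 ✓
The only B value with inconsistent C is B=i.

i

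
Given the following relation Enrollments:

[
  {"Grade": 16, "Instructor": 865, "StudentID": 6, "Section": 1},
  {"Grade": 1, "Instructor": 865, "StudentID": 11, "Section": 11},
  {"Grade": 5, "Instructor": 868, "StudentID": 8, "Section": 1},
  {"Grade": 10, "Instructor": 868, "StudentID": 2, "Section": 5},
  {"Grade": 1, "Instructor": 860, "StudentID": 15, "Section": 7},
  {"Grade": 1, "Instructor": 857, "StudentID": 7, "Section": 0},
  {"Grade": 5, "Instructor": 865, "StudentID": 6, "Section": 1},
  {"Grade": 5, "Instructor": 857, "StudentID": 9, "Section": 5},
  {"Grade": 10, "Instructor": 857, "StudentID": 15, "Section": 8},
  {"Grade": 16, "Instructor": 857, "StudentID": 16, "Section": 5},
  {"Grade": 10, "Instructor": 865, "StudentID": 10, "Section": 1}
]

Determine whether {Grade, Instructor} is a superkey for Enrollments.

Yes

All 11 rows have distinct {Grade, Instructor} values, so {Grade, Instructor} → (all attributes) holds and {Grade, Instructor} is a superkey.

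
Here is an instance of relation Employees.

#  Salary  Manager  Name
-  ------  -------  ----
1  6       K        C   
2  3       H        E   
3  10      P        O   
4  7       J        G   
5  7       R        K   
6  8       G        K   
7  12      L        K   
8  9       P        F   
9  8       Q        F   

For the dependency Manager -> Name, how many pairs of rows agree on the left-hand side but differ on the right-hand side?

1

Manager=P: violating pairs (3,8) — 1 pair.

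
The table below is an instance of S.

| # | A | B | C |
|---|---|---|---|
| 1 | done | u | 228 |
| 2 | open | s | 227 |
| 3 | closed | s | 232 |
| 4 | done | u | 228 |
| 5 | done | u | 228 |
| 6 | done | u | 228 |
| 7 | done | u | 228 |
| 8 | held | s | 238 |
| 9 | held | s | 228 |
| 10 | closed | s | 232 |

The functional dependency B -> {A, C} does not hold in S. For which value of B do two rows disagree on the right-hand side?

B=u: rows 1, 4, 5, 6, 7 → {A,C} = (done, 228), (done, 228), (done, 228), (done, 228), (done, 228) ✓
B=s: rows 2, 3, 8, 9, 10 → {A,C} takes values {(open, 227), (closed, 232), (held, 238), (held, 228)} — violation
The only B value with inconsistent RHS is B=s.

s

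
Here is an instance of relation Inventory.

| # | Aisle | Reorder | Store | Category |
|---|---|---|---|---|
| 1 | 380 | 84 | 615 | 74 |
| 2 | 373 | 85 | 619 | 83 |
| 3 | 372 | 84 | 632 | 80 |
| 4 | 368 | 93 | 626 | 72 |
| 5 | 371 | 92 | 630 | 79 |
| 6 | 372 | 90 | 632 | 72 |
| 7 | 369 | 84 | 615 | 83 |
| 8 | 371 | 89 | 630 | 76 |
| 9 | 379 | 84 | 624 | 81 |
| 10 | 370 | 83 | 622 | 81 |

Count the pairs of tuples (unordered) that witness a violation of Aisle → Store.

0

Aisle=372: all 2 rows agree on Store — 0 pairs.
Aisle=371: all 2 rows agree on Store — 0 pairs.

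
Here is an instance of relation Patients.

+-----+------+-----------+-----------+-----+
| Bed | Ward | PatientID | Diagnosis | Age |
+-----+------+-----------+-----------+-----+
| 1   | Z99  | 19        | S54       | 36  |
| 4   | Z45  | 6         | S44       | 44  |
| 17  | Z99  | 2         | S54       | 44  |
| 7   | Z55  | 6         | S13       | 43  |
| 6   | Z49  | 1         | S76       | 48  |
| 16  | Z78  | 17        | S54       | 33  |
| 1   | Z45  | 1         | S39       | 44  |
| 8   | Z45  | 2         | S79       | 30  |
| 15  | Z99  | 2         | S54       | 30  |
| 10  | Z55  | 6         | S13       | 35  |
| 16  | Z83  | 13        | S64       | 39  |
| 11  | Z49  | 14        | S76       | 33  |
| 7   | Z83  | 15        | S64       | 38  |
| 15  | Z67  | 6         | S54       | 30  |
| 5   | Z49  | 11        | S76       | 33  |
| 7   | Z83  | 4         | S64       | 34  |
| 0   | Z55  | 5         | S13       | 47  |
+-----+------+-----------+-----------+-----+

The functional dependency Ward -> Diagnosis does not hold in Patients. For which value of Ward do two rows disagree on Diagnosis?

Ward=Z99: 3 rows → Diagnosis = S54, S54, S54 ✓
Ward=Z45: 3 rows → Diagnosis takes values {S44, S39, S79} — violation
Ward=Z55: 3 rows → Diagnosis = S13, S13, S13 ✓
Ward=Z49: 3 rows → Diagnosis = S76, S76, S76 ✓
Ward=Z78: 1 row → Diagnosis = S54 ✓
Ward=Z83: 3 rows → Diagnosis = S64, S64, S64 ✓
Ward=Z67: 1 row → Diagnosis = S54 ✓
The only Ward value with inconsistent Diagnosis is Ward=Z45.

Z45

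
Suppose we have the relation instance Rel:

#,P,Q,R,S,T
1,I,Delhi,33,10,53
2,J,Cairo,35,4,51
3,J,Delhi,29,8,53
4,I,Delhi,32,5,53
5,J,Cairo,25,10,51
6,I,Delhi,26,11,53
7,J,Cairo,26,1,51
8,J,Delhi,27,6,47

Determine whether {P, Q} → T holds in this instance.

(P=I, Q=Delhi): rows 1, 4, 6 → T = 53, 53, 53 ✓
(P=J, Q=Cairo): rows 2, 5, 7 → T = 51, 51, 51 ✓
(P=J, Q=Delhi): rows 3, 8 → T takes values {53, 47} — violation
Two rows agree on {P, Q} but differ on T, so {P, Q} → T does not hold.

No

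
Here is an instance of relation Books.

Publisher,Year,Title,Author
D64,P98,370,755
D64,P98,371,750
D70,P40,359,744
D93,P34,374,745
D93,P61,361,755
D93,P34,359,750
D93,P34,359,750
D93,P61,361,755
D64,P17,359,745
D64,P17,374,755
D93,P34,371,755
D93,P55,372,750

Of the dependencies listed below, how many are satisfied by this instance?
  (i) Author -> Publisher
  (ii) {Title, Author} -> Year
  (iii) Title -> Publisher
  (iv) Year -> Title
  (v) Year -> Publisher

(i) Author -> Publisher: Author=755: 5 rows → Publisher takes values {D64, D93} — violation; Author=750: 4 rows → Publisher takes values {D64, D93} — violation; Author=745: 2 rows → Publisher takes values {D93, D64} — violation — fails.
(ii) {Title, Author} -> Year: every LHS value maps to a single RHS value — holds.
(iii) Title -> Publisher: Title=371: 2 rows → Publisher takes values {D64, D93} — violation; Title=359: 4 rows → Publisher takes values {D70, D93, D64} — violation; Title=374: 2 rows → Publisher takes values {D93, D64} — violation — fails.
(iv) Year -> Title: Year=P98: 2 rows → Title takes values {370, 371} — violation; Year=P34: 4 rows → Title takes values {374, 359, 371} — violation; Year=P17: 2 rows → Title takes values {359, 374} — violation — fails.
(v) Year -> Publisher: every LHS value maps to a single RHS value — holds.
2 of the 5 dependencies hold.

2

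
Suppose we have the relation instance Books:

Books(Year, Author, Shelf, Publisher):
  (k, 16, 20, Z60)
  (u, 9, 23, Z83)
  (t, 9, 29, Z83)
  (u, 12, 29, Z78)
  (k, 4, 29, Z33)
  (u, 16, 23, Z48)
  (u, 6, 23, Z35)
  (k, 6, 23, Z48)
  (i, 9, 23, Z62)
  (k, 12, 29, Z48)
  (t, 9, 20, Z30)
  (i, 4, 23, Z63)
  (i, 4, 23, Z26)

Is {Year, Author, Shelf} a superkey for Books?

Two distinct rows share (Year=i, Author=4, Shelf=23), so {Year, Author, Shelf} does not determine every attribute — not a superkey.

No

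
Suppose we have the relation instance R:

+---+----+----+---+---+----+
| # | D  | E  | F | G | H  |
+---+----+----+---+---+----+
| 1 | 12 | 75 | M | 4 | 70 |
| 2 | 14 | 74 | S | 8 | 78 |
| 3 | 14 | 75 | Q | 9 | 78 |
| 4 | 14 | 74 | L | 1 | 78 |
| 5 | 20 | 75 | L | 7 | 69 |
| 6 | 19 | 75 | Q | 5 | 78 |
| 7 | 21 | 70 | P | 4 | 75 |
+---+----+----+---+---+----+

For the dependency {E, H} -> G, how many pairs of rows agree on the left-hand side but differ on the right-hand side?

(E=74, H=78): violating pairs (2,4) — 1 pair.
(E=75, H=78): violating pairs (3,6) — 1 pair.

2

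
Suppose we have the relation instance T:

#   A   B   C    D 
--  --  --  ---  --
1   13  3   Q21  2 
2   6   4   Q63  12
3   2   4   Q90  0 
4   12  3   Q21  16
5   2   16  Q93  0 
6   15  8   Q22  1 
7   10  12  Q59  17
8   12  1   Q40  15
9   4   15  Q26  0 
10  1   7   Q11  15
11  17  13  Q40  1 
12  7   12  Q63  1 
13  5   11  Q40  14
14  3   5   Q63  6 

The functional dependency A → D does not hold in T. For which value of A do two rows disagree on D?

12

A=13: row 1 → D = 2 ✓
A=6: row 2 → D = 12 ✓
A=2: rows 3, 5 → D = 0, 0 ✓
A=12: rows 4, 8 → D takes values {16, 15} — violation
A=15: row 6 → D = 1 ✓
A=10: row 7 → D = 17 ✓
A=4: row 9 → D = 0 ✓
A=1: row 10 → D = 15 ✓
A=17: row 11 → D = 1 ✓
A=7: row 12 → D = 1 ✓
A=5: row 13 → D = 14 ✓
A=3: row 14 → D = 6 ✓
The only A value with inconsistent D is A=12.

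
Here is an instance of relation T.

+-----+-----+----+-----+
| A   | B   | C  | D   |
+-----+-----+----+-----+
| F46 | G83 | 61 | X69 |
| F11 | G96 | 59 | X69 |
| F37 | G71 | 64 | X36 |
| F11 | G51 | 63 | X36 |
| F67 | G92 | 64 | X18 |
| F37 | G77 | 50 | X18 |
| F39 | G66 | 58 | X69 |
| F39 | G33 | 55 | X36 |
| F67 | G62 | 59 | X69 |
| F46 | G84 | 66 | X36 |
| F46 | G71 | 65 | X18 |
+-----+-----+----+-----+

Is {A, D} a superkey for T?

All 11 rows have distinct {A, D} values, so {A, D} → (all attributes) holds and {A, D} is a superkey.

Yes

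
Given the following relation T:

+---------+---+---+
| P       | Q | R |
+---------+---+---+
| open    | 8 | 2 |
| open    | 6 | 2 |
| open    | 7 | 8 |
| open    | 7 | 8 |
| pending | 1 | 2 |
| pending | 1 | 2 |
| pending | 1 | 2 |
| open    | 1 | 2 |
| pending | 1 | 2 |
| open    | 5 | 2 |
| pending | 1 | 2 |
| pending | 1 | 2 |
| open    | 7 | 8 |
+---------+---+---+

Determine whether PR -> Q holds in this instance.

(P=open, R=2): 4 rows → Q takes values {8, 6, 1, 5} — violation
(P=open, R=8): 3 rows → Q = 7, 7, 7 ✓
(P=pending, R=2): 6 rows → Q = 1, 1, 1, 1, 1, 1 ✓
Two rows agree on PR but differ on Q, so PR -> Q does not hold.

No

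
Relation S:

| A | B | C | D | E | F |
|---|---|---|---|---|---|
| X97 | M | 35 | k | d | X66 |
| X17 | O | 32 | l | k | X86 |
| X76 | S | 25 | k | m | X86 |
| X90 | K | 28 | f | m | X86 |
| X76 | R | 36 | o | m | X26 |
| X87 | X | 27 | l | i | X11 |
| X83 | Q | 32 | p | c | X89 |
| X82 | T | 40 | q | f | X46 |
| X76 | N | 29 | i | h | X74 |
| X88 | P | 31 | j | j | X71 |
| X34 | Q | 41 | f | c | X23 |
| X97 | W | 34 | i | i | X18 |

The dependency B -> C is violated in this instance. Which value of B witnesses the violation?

B=M: 1 row → C = 35 ✓
B=O: 1 row → C = 32 ✓
B=S: 1 row → C = 25 ✓
B=K: 1 row → C = 28 ✓
B=R: 1 row → C = 36 ✓
B=X: 1 row → C = 27 ✓
B=Q: 2 rows → C takes values {32, 41} — violation
B=T: 1 row → C = 40 ✓
B=N: 1 row → C = 29 ✓
B=P: 1 row → C = 31 ✓
B=W: 1 row → C = 34 ✓
The only B value with inconsistent C is B=Q.

Q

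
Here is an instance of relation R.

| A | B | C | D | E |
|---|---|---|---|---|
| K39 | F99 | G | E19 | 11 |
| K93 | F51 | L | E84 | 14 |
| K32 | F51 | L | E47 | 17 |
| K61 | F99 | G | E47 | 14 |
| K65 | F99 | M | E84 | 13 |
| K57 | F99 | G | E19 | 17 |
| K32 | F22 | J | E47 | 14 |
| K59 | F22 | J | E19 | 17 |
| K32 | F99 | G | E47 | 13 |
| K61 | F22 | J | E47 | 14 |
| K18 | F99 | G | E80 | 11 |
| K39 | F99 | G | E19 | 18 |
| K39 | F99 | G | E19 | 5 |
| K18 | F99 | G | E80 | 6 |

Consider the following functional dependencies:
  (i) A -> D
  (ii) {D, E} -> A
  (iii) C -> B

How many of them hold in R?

2

(i) A -> D: every LHS value maps to a single RHS value — holds.
(ii) {D, E} -> A: (D=E47, E=14): 3 rows → A takes values {K61, K32} — violation; (D=E19, E=17): 2 rows → A takes values {K57, K59} — violation — fails.
(iii) C -> B: every LHS value maps to a single RHS value — holds.
2 of the 3 dependencies hold.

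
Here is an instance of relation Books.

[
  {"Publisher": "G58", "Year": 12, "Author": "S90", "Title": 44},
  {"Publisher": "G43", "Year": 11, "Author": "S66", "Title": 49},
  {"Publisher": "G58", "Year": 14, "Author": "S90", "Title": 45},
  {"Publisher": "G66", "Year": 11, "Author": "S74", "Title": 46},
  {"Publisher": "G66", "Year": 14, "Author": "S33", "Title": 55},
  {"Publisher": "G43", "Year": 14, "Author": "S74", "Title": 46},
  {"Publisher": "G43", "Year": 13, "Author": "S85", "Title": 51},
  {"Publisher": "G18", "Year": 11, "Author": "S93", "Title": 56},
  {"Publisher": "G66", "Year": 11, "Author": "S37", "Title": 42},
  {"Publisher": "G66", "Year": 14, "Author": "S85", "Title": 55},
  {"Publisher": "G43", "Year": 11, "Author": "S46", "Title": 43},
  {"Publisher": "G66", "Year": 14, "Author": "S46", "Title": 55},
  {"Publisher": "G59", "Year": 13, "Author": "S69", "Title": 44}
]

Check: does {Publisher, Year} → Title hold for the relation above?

No

(Publisher=G58, Year=12): 1 row → Title = 44 ✓
(Publisher=G43, Year=11): 2 rows → Title takes values {49, 43} — violation
(Publisher=G58, Year=14): 1 row → Title = 45 ✓
(Publisher=G66, Year=11): 2 rows → Title takes values {46, 42} — violation
(Publisher=G66, Year=14): 3 rows → Title = 55, 55, 55 ✓
(Publisher=G43, Year=14): 1 row → Title = 46 ✓
(Publisher=G43, Year=13): 1 row → Title = 51 ✓
(Publisher=G18, Year=11): 1 row → Title = 56 ✓
(Publisher=G59, Year=13): 1 row → Title = 44 ✓
Two rows agree on {Publisher, Year} but differ on Title, so {Publisher, Year} → Title does not hold.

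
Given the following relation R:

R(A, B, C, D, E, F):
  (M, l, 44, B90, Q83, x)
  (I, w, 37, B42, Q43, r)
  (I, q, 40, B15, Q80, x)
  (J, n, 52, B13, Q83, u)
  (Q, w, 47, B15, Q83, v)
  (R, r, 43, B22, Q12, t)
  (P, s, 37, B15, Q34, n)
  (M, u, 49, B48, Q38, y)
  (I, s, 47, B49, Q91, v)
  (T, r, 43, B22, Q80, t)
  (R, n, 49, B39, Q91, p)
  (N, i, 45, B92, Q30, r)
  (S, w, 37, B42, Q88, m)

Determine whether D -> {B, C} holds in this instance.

No

D=B90: 1 row → {B,C} = (l, 44) ✓
D=B42: 2 rows → {B,C} = (w, 37), (w, 37) ✓
D=B15: 3 rows → {B,C} takes values {(q, 40), (w, 47), (s, 37)} — violation
D=B13: 1 row → {B,C} = (n, 52) ✓
D=B22: 2 rows → {B,C} = (r, 43), (r, 43) ✓
D=B48: 1 row → {B,C} = (u, 49) ✓
D=B49: 1 row → {B,C} = (s, 47) ✓
D=B39: 1 row → {B,C} = (n, 49) ✓
D=B92: 1 row → {B,C} = (i, 45) ✓
Two rows agree on D but differ on {B, C}, so D -> {B, C} does not hold.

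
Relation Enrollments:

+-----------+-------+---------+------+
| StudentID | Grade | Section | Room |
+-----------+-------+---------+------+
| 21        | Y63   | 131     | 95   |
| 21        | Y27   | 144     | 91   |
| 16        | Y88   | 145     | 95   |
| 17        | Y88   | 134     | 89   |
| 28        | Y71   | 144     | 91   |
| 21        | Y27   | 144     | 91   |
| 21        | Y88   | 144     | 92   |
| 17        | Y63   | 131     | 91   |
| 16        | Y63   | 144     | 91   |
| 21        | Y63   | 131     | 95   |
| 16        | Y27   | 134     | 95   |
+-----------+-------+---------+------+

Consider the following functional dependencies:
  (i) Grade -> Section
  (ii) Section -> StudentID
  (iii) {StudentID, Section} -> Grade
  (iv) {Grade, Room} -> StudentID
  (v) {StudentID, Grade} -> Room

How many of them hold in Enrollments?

1

(i) Grade -> Section: Grade=Y63: 4 rows → Section takes values {131, 144} — violation; Grade=Y27: 3 rows → Section takes values {144, 134} — violation; Grade=Y88: 3 rows → Section takes values {145, 134, 144} — violation — fails.
(ii) Section -> StudentID: Section=131: 3 rows → StudentID takes values {21, 17} — violation; Section=144: 5 rows → StudentID takes values {21, 28, 16} — violation; Section=134: 2 rows → StudentID takes values {17, 16} — violation — fails.
(iii) {StudentID, Section} -> Grade: (StudentID=21, Section=144): 3 rows → Grade takes values {Y27, Y88} — violation — fails.
(iv) {Grade, Room} -> StudentID: (Grade=Y63, Room=91): 2 rows → StudentID takes values {17, 16} — violation — fails.
(v) {StudentID, Grade} -> Room: every LHS value maps to a single RHS value — holds.
1 of the 5 dependencies holds.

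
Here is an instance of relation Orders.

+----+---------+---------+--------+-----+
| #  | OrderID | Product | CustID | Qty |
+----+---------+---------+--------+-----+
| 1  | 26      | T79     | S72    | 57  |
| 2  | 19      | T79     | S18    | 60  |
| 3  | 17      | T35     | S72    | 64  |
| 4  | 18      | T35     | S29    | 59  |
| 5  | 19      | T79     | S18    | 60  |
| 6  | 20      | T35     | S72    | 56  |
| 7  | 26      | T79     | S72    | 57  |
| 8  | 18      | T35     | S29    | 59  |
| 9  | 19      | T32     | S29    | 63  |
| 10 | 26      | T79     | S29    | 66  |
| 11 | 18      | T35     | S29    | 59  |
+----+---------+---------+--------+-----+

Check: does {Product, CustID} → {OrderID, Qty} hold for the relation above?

No

(Product=T79, CustID=S72): rows 1, 7 → {OrderID,Qty} = (26, 57), (26, 57) ✓
(Product=T79, CustID=S18): rows 2, 5 → {OrderID,Qty} = (19, 60), (19, 60) ✓
(Product=T35, CustID=S72): rows 3, 6 → {OrderID,Qty} takes values {(17, 64), (20, 56)} — violation
(Product=T35, CustID=S29): rows 4, 8, 11 → {OrderID,Qty} = (18, 59), (18, 59), (18, 59) ✓
(Product=T32, CustID=S29): row 9 → {OrderID,Qty} = (19, 63) ✓
(Product=T79, CustID=S29): row 10 → {OrderID,Qty} = (26, 66) ✓
Two rows agree on {Product, CustID} but differ on {OrderID, Qty}, so {Product, CustID} → {OrderID, Qty} does not hold.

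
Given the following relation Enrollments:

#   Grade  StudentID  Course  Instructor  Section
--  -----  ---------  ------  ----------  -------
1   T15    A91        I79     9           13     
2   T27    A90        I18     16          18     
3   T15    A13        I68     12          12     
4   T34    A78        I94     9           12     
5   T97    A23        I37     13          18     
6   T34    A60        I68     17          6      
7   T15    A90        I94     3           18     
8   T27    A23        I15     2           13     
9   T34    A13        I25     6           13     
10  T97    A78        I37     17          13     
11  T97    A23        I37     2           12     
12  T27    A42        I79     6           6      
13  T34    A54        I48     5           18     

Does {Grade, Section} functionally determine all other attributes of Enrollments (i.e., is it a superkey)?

Yes

All 13 rows have distinct {Grade, Section} values, so {Grade, Section} → (all attributes) holds and {Grade, Section} is a superkey.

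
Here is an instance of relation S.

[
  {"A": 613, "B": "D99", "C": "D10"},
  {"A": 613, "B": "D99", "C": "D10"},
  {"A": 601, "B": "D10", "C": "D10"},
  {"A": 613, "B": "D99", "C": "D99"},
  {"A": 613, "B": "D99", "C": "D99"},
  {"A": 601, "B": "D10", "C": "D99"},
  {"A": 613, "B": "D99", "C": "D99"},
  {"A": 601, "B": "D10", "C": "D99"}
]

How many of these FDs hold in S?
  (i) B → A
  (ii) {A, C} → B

2

(i) B → A: every LHS value maps to a single RHS value — holds.
(ii) {A, C} → B: every LHS value maps to a single RHS value — holds.
2 of the 2 dependencies hold.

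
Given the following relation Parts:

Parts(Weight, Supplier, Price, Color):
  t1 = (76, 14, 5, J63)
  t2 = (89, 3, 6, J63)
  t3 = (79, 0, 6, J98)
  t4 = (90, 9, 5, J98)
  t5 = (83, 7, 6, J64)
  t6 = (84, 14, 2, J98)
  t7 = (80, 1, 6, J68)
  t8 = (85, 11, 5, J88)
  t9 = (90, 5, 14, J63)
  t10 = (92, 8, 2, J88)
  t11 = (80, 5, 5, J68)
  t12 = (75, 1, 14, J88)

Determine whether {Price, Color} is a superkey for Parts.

All 12 rows have distinct {Price, Color} values, so {Price, Color} → (all attributes) holds and {Price, Color} is a superkey.

Yes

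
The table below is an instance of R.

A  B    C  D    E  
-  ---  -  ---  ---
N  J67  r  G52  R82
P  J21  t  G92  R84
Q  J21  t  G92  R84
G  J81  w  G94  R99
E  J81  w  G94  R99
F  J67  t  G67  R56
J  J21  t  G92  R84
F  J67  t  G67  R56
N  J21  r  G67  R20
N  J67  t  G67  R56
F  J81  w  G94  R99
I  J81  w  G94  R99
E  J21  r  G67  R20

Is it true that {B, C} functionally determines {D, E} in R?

(B=J67, C=r): 1 row → {D,E} = (G52, R82) ✓
(B=J21, C=t): 3 rows → {D,E} = (G92, R84), (G92, R84), (G92, R84) ✓
(B=J81, C=w): 4 rows → {D,E} = (G94, R99), (G94, R99), (G94, R99), (G94, R99) ✓
(B=J67, C=t): 3 rows → {D,E} = (G67, R56), (G67, R56), (G67, R56) ✓
(B=J21, C=r): 2 rows → {D,E} = (G67, R20), (G67, R20) ✓
Every {B, C} value is associated with a single {D, E} value, so {B, C} -> {D, E} holds.

Yes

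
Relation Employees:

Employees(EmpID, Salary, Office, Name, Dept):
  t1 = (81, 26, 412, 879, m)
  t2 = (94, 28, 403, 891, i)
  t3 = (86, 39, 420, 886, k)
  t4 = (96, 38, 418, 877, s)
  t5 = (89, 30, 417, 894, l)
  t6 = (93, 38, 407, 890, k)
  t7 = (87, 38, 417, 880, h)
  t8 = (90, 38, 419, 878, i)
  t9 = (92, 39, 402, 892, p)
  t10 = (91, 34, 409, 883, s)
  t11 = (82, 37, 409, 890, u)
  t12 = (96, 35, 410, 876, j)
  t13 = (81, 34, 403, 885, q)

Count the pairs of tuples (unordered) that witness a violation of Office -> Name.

3

Office=403: violating pairs (2,13) — 1 pair.
Office=417: violating pairs (5,7) — 1 pair.
Office=409: violating pairs (10,11) — 1 pair.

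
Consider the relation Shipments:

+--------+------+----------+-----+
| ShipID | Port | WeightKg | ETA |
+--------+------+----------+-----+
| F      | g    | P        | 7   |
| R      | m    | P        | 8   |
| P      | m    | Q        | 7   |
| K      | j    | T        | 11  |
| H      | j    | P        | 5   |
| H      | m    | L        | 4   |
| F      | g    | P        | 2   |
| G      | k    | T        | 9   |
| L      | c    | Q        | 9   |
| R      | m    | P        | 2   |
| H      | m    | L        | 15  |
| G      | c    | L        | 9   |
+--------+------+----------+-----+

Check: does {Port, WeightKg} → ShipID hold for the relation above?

(Port=g, WeightKg=P): 2 rows → ShipID = F, F ✓
(Port=m, WeightKg=P): 2 rows → ShipID = R, R ✓
(Port=m, WeightKg=Q): 1 row → ShipID = P ✓
(Port=j, WeightKg=T): 1 row → ShipID = K ✓
(Port=j, WeightKg=P): 1 row → ShipID = H ✓
(Port=m, WeightKg=L): 2 rows → ShipID = H, H ✓
(Port=k, WeightKg=T): 1 row → ShipID = G ✓
(Port=c, WeightKg=Q): 1 row → ShipID = L ✓
(Port=c, WeightKg=L): 1 row → ShipID = G ✓
Every {Port, WeightKg} value is associated with a single ShipID value, so {Port, WeightKg} → ShipID holds.

Yes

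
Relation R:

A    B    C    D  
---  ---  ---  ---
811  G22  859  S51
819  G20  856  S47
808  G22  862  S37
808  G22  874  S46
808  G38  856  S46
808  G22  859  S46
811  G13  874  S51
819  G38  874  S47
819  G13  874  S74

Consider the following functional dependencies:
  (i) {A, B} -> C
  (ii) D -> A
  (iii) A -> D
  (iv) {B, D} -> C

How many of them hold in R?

1

(i) {A, B} -> C: (A=808, B=G22): 3 rows → C takes values {862, 874, 859} — violation — fails.
(ii) D -> A: every LHS value maps to a single RHS value — holds.
(iii) A -> D: A=819: 3 rows → D takes values {S47, S74} — violation; A=808: 4 rows → D takes values {S37, S46} — violation — fails.
(iv) {B, D} -> C: (B=G22, D=S46): 2 rows → C takes values {874, 859} — violation — fails.
1 of the 4 dependencies holds.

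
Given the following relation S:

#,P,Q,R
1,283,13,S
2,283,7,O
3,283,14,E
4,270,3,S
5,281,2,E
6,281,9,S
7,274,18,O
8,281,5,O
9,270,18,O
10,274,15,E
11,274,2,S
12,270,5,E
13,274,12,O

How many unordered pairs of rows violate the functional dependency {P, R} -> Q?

1

(P=274, R=O): violating pairs (7,13) — 1 pair.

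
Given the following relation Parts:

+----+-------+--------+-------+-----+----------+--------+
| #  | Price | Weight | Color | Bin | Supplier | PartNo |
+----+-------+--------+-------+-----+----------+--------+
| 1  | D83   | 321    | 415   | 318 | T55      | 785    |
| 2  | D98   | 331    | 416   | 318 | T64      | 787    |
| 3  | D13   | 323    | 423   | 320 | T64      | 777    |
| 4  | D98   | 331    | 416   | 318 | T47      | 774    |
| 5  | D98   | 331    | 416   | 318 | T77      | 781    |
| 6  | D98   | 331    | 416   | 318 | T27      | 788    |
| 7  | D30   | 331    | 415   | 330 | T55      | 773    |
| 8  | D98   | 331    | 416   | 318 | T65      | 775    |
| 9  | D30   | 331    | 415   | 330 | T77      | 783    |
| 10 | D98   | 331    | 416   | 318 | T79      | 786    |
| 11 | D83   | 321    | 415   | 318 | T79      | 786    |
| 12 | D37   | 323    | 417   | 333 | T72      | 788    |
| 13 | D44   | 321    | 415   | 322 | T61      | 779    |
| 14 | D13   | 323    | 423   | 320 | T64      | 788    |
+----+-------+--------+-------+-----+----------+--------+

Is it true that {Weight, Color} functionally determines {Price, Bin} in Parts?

(Weight=321, Color=415): rows 1, 11, 13 → {Price,Bin} takes values {(D83, 318), (D44, 322)} — violation
(Weight=331, Color=416): rows 2, 4, 5, 6, 8, 10 → {Price,Bin} = (D98, 318), (D98, 318), (D98, 318), (D98, 318), (D98, 318), (D98, 318) ✓
(Weight=323, Color=423): rows 3, 14 → {Price,Bin} = (D13, 320), (D13, 320) ✓
(Weight=331, Color=415): rows 7, 9 → {Price,Bin} = (D30, 330), (D30, 330) ✓
(Weight=323, Color=417): row 12 → {Price,Bin} = (D37, 333) ✓
Two rows agree on {Weight, Color} but differ on {Price, Bin}, so {Weight, Color} -> {Price, Bin} does not hold.

No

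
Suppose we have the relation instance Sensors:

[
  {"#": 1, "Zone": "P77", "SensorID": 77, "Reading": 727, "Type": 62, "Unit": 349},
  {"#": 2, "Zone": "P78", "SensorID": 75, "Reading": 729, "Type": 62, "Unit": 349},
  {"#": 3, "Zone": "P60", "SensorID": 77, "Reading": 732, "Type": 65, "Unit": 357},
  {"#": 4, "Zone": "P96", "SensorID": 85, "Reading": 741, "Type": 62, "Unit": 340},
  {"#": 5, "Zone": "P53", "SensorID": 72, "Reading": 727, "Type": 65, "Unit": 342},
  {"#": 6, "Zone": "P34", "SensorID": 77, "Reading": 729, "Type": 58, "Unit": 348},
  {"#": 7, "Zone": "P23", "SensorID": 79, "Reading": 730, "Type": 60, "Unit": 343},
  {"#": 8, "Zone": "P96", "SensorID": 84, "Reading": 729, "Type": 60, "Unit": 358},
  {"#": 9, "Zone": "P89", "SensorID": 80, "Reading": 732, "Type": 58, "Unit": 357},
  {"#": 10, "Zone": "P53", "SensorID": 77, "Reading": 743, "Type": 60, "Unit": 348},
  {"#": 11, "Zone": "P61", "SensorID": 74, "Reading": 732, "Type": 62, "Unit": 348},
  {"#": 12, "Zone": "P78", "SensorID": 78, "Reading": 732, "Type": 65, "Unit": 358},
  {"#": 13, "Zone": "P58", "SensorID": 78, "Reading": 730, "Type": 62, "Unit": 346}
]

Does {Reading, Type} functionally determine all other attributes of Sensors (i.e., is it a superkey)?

No

Rows 3 and 12 have the same {Reading, Type} value (Reading=732, Type=65) but are distinct tuples, so {Reading, Type} does not determine every attribute — not a superkey.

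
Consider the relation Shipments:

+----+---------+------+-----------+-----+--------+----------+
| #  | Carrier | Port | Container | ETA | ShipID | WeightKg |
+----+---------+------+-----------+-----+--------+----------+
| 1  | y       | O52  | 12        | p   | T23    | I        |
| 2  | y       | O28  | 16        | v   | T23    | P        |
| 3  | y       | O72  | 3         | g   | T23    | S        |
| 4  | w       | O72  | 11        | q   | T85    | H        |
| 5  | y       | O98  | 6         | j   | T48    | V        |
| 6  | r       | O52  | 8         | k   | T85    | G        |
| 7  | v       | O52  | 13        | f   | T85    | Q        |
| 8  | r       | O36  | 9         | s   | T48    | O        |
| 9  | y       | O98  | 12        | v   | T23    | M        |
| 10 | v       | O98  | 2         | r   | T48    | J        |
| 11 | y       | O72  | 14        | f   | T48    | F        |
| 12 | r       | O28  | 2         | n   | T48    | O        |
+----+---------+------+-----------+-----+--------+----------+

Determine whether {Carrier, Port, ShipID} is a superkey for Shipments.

Yes

All 12 rows have distinct {Carrier, Port, ShipID} values, so {Carrier, Port, ShipID} → (all attributes) holds and {Carrier, Port, ShipID} is a superkey.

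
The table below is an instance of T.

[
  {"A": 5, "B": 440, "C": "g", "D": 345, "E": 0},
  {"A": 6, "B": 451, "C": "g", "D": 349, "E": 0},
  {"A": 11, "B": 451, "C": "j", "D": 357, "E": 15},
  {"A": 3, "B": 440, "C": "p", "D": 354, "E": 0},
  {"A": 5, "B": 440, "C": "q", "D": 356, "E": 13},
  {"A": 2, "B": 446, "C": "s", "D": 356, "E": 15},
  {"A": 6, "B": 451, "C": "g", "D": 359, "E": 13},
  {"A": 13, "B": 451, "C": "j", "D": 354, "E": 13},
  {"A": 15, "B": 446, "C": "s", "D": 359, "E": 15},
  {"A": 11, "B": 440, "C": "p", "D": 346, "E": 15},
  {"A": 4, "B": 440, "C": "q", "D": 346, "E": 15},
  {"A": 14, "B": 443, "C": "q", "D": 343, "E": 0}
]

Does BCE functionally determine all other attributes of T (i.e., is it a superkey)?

Two distinct rows share (B=446, C=s, E=15), so BCE does not determine every attribute — not a superkey.

No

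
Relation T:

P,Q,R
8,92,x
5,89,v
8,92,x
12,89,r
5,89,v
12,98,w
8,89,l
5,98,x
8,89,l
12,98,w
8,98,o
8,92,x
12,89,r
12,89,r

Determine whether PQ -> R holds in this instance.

Yes

(P=8, Q=92): 3 rows → R = x, x, x ✓
(P=5, Q=89): 2 rows → R = v, v ✓
(P=12, Q=89): 3 rows → R = r, r, r ✓
(P=12, Q=98): 2 rows → R = w, w ✓
(P=8, Q=89): 2 rows → R = l, l ✓
(P=5, Q=98): 1 row → R = x ✓
(P=8, Q=98): 1 row → R = o ✓
Every PQ value is associated with a single R value, so PQ -> R holds.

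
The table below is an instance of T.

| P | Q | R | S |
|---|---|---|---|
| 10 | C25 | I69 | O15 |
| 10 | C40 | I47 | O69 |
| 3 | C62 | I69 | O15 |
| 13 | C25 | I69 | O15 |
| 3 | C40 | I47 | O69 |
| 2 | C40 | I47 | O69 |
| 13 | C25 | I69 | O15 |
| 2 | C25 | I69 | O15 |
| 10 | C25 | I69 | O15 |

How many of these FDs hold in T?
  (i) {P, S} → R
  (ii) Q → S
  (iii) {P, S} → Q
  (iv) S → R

(i) {P, S} → R: every LHS value maps to a single RHS value — holds.
(ii) Q → S: every LHS value maps to a single RHS value — holds.
(iii) {P, S} → Q: every LHS value maps to a single RHS value — holds.
(iv) S → R: every LHS value maps to a single RHS value — holds.
4 of the 4 dependencies hold.

4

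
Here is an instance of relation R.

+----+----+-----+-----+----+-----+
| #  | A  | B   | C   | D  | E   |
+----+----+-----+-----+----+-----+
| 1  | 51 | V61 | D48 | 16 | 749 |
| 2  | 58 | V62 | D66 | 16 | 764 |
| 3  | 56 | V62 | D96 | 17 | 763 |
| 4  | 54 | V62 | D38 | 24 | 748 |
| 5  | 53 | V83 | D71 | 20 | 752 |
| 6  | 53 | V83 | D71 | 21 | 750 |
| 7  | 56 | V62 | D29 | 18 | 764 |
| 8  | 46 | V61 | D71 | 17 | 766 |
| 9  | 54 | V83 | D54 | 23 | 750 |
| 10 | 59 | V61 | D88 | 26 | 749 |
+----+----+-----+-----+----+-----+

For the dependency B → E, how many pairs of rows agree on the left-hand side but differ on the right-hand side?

B=V61: violating pairs (1,8), (8,10) — 2 pairs.
B=V62: violating pairs (2,3), (2,4), (3,4), (3,7), (4,7) — 5 pairs.
B=V83: violating pairs (5,6), (5,9) — 2 pairs.

9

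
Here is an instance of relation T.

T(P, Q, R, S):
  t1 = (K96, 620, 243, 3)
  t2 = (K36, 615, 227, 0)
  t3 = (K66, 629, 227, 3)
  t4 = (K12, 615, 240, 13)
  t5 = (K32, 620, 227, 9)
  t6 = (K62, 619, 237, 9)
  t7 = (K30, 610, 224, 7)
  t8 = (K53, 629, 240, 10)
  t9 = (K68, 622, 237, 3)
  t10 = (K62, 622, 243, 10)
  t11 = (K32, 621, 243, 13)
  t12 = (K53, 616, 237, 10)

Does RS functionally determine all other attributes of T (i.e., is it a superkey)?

All 12 rows have distinct RS values, so RS → (all attributes) holds and RS is a superkey.

Yes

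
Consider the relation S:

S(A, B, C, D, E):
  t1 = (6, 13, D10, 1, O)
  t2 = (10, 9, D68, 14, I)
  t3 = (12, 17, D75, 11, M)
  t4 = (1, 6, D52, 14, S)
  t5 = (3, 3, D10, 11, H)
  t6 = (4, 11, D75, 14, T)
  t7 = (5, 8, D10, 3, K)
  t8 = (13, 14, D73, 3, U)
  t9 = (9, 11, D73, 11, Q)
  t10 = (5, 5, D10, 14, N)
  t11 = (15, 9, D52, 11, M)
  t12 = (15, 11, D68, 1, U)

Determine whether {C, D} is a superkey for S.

Yes

All 12 rows have distinct {C, D} values, so {C, D} → (all attributes) holds and {C, D} is a superkey.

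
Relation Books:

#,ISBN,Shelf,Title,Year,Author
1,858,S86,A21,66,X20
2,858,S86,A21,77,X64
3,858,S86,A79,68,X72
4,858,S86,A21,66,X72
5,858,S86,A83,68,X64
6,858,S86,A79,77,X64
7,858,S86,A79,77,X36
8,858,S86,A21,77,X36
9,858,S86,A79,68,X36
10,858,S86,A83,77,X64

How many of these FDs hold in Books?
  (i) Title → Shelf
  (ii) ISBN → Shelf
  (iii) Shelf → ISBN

(i) Title → Shelf: every LHS value maps to a single RHS value — holds.
(ii) ISBN → Shelf: every LHS value maps to a single RHS value — holds.
(iii) Shelf → ISBN: every LHS value maps to a single RHS value — holds.
3 of the 3 dependencies hold.

3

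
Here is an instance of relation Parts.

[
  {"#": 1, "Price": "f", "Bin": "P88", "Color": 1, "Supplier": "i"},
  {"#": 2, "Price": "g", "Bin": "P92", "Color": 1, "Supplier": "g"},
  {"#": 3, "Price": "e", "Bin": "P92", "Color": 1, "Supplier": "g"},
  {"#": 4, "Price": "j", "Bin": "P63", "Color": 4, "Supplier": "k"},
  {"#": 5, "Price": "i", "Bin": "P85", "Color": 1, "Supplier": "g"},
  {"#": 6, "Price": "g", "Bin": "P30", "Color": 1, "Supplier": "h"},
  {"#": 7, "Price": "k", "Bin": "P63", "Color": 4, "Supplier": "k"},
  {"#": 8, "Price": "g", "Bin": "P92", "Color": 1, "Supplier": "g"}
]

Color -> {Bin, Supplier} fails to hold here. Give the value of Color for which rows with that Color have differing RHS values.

Color=1: rows 1, 2, 3, 5, 6, 8 → {Bin,Supplier} takes values {(P88, i), (P92, g), (P85, g), (P30, h)} — violation
Color=4: rows 4, 7 → {Bin,Supplier} = (P63, k), (P63, k) ✓
The only Color value with inconsistent RHS is Color=1.

1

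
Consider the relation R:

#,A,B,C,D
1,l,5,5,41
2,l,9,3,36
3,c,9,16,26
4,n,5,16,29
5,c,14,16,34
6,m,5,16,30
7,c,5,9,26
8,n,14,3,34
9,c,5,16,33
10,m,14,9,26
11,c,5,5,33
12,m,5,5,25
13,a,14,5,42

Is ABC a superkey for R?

Yes

All 13 rows have distinct ABC values, so ABC → (all attributes) holds and ABC is a superkey.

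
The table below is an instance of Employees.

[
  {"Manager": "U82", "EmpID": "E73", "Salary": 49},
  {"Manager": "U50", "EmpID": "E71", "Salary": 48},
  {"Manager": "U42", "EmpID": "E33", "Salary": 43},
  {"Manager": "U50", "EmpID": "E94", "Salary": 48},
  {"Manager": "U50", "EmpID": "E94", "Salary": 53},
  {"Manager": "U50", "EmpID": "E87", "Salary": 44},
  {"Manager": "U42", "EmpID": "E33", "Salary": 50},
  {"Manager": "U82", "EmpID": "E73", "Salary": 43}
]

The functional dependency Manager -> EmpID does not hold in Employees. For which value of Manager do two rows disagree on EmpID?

Manager=U82: 2 rows → EmpID = E73, E73 ✓
Manager=U50: 4 rows → EmpID takes values {E71, E94, E87} — violation
Manager=U42: 2 rows → EmpID = E33, E33 ✓
The only Manager value with inconsistent EmpID is Manager=U50.

U50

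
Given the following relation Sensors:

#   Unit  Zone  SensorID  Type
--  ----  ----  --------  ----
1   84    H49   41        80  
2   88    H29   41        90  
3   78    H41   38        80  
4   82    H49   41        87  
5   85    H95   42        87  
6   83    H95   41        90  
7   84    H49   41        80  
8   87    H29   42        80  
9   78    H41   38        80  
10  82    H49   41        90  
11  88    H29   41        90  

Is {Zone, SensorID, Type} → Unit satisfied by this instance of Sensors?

(Zone=H49, SensorID=41, Type=80): rows 1, 7 → Unit = 84, 84 ✓
(Zone=H29, SensorID=41, Type=90): rows 2, 11 → Unit = 88, 88 ✓
(Zone=H41, SensorID=38, Type=80): rows 3, 9 → Unit = 78, 78 ✓
(Zone=H49, SensorID=41, Type=87): row 4 → Unit = 82 ✓
(Zone=H95, SensorID=42, Type=87): row 5 → Unit = 85 ✓
(Zone=H95, SensorID=41, Type=90): row 6 → Unit = 83 ✓
(Zone=H29, SensorID=42, Type=80): row 8 → Unit = 87 ✓
(Zone=H49, SensorID=41, Type=90): row 10 → Unit = 82 ✓
Every {Zone, SensorID, Type} value is associated with a single Unit value, so {Zone, SensorID, Type} → Unit holds.

Yes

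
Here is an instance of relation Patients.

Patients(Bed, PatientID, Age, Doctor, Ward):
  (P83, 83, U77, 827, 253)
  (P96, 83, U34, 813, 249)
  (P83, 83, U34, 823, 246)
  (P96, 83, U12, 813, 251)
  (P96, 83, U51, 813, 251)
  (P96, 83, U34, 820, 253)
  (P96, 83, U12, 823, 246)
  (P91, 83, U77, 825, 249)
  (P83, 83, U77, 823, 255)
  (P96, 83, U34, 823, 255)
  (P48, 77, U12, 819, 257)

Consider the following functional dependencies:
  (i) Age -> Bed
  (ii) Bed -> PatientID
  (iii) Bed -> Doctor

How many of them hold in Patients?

1

(i) Age -> Bed: Age=U77: 3 rows → Bed takes values {P83, P91} — violation; Age=U34: 4 rows → Bed takes values {P96, P83} — violation; Age=U12: 3 rows → Bed takes values {P96, P48} — violation — fails.
(ii) Bed -> PatientID: every LHS value maps to a single RHS value — holds.
(iii) Bed -> Doctor: Bed=P83: 3 rows → Doctor takes values {827, 823} — violation; Bed=P96: 6 rows → Doctor takes values {813, 820, 823} — violation — fails.
1 of the 3 dependencies holds.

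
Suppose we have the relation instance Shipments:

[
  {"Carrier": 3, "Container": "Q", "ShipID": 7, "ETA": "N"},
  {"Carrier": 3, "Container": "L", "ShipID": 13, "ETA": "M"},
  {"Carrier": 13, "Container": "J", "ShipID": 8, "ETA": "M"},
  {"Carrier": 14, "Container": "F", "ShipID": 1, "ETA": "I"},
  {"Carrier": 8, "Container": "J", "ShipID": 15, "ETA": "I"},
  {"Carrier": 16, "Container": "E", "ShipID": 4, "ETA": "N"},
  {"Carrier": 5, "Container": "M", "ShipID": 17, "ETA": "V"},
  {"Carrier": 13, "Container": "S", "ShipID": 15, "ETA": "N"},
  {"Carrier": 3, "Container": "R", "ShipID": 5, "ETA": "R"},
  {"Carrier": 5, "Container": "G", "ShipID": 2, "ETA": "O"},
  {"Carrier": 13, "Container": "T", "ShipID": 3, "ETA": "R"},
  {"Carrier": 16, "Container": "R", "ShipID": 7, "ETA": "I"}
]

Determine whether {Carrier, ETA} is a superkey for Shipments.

All 12 rows have distinct {Carrier, ETA} values, so {Carrier, ETA} → (all attributes) holds and {Carrier, ETA} is a superkey.

Yes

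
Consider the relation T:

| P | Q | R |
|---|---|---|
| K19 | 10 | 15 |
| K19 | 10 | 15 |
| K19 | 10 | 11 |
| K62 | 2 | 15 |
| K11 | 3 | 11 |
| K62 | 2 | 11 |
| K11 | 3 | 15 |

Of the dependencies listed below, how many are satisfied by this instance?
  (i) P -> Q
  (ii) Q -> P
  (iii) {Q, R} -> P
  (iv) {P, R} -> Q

(i) P -> Q: every LHS value maps to a single RHS value — holds.
(ii) Q -> P: every LHS value maps to a single RHS value — holds.
(iii) {Q, R} -> P: every LHS value maps to a single RHS value — holds.
(iv) {P, R} -> Q: every LHS value maps to a single RHS value — holds.
4 of the 4 dependencies hold.

4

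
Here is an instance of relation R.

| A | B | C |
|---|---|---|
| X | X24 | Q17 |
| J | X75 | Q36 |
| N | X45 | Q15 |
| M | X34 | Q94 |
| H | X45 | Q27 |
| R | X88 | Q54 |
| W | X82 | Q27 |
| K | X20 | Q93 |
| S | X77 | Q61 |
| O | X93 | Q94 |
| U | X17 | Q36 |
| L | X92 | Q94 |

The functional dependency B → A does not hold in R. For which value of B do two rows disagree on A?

X45

B=X24: 1 row → A = X ✓
B=X75: 1 row → A = J ✓
B=X45: 2 rows → A takes values {N, H} — violation
B=X34: 1 row → A = M ✓
B=X88: 1 row → A = R ✓
B=X82: 1 row → A = W ✓
B=X20: 1 row → A = K ✓
B=X77: 1 row → A = S ✓
B=X93: 1 row → A = O ✓
B=X17: 1 row → A = U ✓
B=X92: 1 row → A = L ✓
The only B value with inconsistent A is B=X45.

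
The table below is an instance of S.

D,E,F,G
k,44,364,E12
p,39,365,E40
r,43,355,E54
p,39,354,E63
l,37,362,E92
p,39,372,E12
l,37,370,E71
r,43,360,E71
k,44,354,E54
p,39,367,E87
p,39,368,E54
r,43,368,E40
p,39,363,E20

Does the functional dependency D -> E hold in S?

Yes

D=k: 2 rows → E = 44, 44 ✓
D=p: 6 rows → E = 39, 39, 39, 39, 39, 39 ✓
D=r: 3 rows → E = 43, 43, 43 ✓
D=l: 2 rows → E = 37, 37 ✓
Every D value is associated with a single E value, so D -> E holds.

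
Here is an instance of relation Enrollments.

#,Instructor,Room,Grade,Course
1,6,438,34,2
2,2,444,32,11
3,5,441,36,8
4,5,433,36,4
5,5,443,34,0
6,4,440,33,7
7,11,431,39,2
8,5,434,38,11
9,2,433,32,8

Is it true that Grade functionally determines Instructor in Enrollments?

Grade=34: rows 1, 5 → Instructor takes values {6, 5} — violation
Grade=32: rows 2, 9 → Instructor = 2, 2 ✓
Grade=36: rows 3, 4 → Instructor = 5, 5 ✓
Grade=33: row 6 → Instructor = 4 ✓
Grade=39: row 7 → Instructor = 11 ✓
Grade=38: row 8 → Instructor = 5 ✓
Two rows agree on Grade but differ on Instructor, so Grade → Instructor does not hold.

No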